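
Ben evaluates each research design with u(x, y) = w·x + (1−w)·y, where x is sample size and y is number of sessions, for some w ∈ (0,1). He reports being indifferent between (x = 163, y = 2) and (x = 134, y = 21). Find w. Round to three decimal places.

u(163,2) = u(134,21) means w·163 + (1−w)·2 = w·134 + (1−w)·21.
Collecting terms: w·29 = (1−w)·19.
Hence w = 19/(29+19) = 19/48 = 0.396.

w = 0.396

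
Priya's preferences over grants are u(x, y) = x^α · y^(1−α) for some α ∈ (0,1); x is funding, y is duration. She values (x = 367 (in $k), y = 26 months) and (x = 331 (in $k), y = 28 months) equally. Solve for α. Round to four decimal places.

Set the two utilities equal: 367^α·26^(1−α) = 331^α·28^(1−α).
Taking logs: α·ln 367 + (1−α)·ln 26 = α·ln 331 + (1−α)·ln 28, i.e. α·0.1032435 = (1−α)·0.0741080.
So α/(1−α) = (0.0741080)/(0.1032435) = 0.7177982, and α = 0.7177982/1.7177982 ≈ 0.4179.

α ≈ 0.4179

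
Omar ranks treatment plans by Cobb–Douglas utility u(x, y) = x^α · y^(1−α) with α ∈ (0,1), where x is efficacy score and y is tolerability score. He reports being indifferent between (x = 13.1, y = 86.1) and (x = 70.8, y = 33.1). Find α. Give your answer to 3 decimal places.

Set the two utilities equal: 13.1^α·86.1^(1−α) = 70.8^α·33.1^(1−α).
(13.1/70.8)^α = (33.1/86.1)^(1−α); take logs: α·ln(13.1/70.8) = (1−α)·ln(33.1/86.1), i.e. α·-1.687247 = (1−α)·-0.955976.
With A = -1.687247 and B = -0.955976: α·A = (1−α)·B, so α = B/(A+B) = -0.955976/-2.643223 ≈ 0.362.

α ≈ 0.362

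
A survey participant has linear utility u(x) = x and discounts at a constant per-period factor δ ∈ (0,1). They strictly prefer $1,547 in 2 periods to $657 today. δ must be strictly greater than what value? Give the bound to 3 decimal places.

δ > 0.652

Under u(x) = x this choice says 657 < δ^2·1547.
Dividing by 1547: δ^2 > 0.42469. Both sides are positive, so the square root keeps the direction.
δ > (657/1547)^(1/2) ≈ 0.652.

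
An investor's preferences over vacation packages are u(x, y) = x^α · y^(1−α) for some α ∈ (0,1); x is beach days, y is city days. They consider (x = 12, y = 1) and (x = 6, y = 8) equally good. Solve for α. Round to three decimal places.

α ≈ 0.750

The Cobb–Douglas utilities coincide, so 12^α·1^(1−α) = 6^α·8^(1−α).
Taking logs: α·ln 12 + (1−α)·ln 1 = α·ln 6 + (1−α)·ln 8, i.e. α·0.693147 = (1−α)·2.079442.
So α/(1−α) = (2.079442)/(0.693147) = 3.000001, and α = 3.000001/4.000001 ≈ 0.750.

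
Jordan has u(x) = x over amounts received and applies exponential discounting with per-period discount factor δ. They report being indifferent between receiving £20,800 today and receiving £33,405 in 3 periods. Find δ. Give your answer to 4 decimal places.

The payoff in 3 periods is discounted by δ^3, so u(20800) = δ^3·u(33405) and δ^3 = u(20800)/u(33405).
With u(x) = x: δ^3 = 20800/33405 = 0.62266.
So δ = 0.62266^(1/3) ≈ 0.8539.

δ ≈ 0.8539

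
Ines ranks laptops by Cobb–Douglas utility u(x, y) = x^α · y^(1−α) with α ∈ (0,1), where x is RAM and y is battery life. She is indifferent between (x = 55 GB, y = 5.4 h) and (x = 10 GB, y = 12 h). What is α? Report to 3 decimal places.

α ≈ 0.319

Indifference: 55^α · 5.4^(1−α) = 10^α · 12^(1−α).
Rearrange to (55/10)^α = (12/5.4)^(1−α) and take logs: α·1.704748 = (1−α)·0.798508.
With A = 1.704748 and B = 0.798508: α·A = (1−α)·B, so α = B/(A+B) = 0.798508/2.503256 ≈ 0.319.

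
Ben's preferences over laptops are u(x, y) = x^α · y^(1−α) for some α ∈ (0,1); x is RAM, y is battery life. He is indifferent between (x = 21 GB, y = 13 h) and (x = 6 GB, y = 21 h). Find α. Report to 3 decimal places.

α ≈ 0.277

Set the two utilities equal: 21^α·13^(1−α) = 6^α·21^(1−α).
(21/6)^α = (21/13)^(1−α); take logs: α·ln(21/6) = (1−α)·ln(21/13), i.e. α·1.252763 = (1−α)·0.479573.
With A = 1.252763 and B = 0.479573: α·A = (1−α)·B, so α = B/(A+B) = 0.479573/1.732336 ≈ 0.277.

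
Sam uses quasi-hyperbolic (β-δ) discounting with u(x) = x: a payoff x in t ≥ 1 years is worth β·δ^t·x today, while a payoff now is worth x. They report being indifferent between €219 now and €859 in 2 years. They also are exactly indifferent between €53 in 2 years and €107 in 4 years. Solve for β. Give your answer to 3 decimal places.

From the later pair, β·δ^2·53 = β·δ^4·107; dividing through, δ^2 = 53/107 = 0.49533, so δ = 0.70379.
Substituting δ into 219 = β·δ^2·859: β = 219/(425.486) ≈ 0.515.

β ≈ 0.515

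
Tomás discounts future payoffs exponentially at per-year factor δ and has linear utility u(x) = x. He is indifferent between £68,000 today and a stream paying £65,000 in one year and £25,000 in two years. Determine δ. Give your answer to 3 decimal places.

δ ≈ 0.800

Present value of the stream is 65000·δ + 25000·δ². Indifference gives 65000δ + 25000δ² = 68000.
Rearranged: 25000δ² + 65000δ − 68000 = 0.
The positive root is δ = [−65000 + √(65000² + 4·25000·68000)] / (2·25000) = (−65000 + 105000.000)/50000 ≈ 0.800.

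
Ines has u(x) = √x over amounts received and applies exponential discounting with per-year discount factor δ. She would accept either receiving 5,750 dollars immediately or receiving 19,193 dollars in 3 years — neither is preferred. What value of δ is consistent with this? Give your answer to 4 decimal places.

δ ≈ 0.8180

Indifference means u(5750) = δ^3 · u(19193), so δ^3 = u(5750)/u(19193).
With u(x) = √x: δ^3 = √5750/√19193 = √(5750/19193) = 0.54735.
Taking the cube root: δ = 0.54735^(1/3) ≈ 0.8180.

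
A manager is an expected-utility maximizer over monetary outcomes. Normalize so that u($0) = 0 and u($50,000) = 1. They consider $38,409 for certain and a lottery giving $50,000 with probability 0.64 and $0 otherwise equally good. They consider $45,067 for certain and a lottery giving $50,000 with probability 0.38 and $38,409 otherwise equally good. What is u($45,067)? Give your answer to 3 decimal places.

From the first indifference, u($38,409) = 0.64·u($50,000) + 0.36·u($0) = 0.64·1 + 0.36·0 = 0.64.
Chaining: u($45,067) = 0.38·1.00 + 0.62·0.64 = 0.7768.

0.777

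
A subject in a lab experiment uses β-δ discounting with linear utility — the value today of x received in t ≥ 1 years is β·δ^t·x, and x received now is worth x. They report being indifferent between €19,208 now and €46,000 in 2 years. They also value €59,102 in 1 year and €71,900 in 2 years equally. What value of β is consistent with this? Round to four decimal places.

β ≈ 0.6180

Both payoffs in the second observation are in the future, so β drops out: δ^1·59102 = δ^2·71900 ⇒ δ = 59102/71900 = 0.82200.
Now use the now-vs-future pair: 19208 = β·δ^2·46000 gives β = 19208/(0.67569·46000) ≈ 0.6180.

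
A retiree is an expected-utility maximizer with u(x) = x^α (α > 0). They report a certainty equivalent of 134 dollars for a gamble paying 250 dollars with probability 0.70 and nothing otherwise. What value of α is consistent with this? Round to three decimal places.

α ≈ 0.572

EU(lottery) = 0.70·250^α + 0.30·0 = 0.70·250^α.
Equating: 134^α = 0.70·250^α, i.e. 0.5360^α = 0.70.
Take logs: α = ln 0.70 / ln(134/250) ≈ 0.57194.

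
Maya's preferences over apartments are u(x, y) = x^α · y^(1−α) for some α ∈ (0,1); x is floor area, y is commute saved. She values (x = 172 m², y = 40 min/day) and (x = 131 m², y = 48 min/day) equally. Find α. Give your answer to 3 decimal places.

Set the two utilities equal: 172^α·40^(1−α) = 131^α·48^(1−α).
Rearrange to (172/131)^α = (48/40)^(1−α) and take logs: α·0.272297 = (1−α)·0.182322.
So α/(1−α) = (0.182322)/(0.272297) = 0.669570, and α = 0.669570/1.669570 ≈ 0.401.

α ≈ 0.401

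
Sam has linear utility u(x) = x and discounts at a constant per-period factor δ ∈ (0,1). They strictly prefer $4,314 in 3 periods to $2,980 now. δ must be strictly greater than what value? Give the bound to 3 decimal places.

δ > 0.884

Comparing present values: 2980 < δ^3·4314.
Dividing by 4314: δ^3 > 0.69077. Both sides are positive, so the cube root keeps the direction.
δ > 0.69077^(1/3) = 0.884.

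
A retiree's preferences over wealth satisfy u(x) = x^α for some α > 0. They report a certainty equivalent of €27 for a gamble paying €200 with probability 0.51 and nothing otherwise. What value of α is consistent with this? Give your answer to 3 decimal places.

The lottery's expected utility is 0.51·u(200) + 0.49·u(0) = 0.51·200^α (since u(0) = 0 for α > 0).
Indifference: 27^α = 0.51·200^α, so (27/200)^α = 0.51.
α = ln(0.51) / ln(27/200) = -0.673345/-2.002481 ≈ 0.336.

α ≈ 0.336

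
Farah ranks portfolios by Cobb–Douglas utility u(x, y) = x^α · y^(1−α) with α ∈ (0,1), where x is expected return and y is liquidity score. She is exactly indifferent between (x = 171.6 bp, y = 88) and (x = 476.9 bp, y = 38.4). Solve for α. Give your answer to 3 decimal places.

α ≈ 0.448

Indifference: 171.6^α · 88^(1−α) = 476.9^α · 38.4^(1−α).
(171.6/476.9)^α = (38.4/88)^(1−α); take logs: α·ln(171.6/476.9) = (1−α)·ln(38.4/88), i.e. α·-1.022141 = (1−α)·-0.829279.
Thus α·(-1.851420) = -0.829279, so α = -0.829279/-1.851420 ≈ 0.448.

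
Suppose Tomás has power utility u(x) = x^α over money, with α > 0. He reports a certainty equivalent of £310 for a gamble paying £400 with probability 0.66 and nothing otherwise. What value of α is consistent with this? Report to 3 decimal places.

α ≈ 1.630

The lottery's expected utility is 0.66·u(400) + 0.34·u(0) = 0.66·400^α (since u(0) = 0 for α > 0).
Indifference: 310^α = 0.66·400^α, so (310/400)^α = 0.66.
Take logs: α = ln 0.66 / ln(310/400) ≈ 1.63016.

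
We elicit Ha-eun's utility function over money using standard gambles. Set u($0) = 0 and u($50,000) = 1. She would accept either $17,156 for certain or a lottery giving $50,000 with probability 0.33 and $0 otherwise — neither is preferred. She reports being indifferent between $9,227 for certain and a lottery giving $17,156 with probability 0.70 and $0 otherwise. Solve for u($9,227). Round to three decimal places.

First, u($17,156) = 0.33·u($50,000) + 0.67·u($0) = 0.33.
Chaining: u($9,227) = 0.70·0.33 + 0.30·0.00 = 0.2310.

0.231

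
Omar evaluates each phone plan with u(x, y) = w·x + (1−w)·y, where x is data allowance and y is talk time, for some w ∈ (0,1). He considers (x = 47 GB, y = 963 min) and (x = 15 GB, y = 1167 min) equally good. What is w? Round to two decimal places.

w = 0.86

Indifference: w·47 + (1−w)·963 = w·15 + (1−w)·1167.
Rearranging, 32·w − 204·(1−w) = 0.
The marginal rate of substitution is 204/32, so w = 204/(32+204) = 0.86.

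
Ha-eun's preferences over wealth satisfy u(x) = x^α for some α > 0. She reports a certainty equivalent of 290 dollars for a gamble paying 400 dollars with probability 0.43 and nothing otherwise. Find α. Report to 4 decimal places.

α ≈ 2.6244

EU(lottery) = 0.43·400^α + 0.57·0 = 0.43·400^α.
Setting u(290) equal to that: 290^α = 0.43·400^α ⇒ (290/400)^α = 0.43.
Taking logs: α·ln(290/400) = ln(0.43), so α = -0.8439701 / -0.3215836 ≈ 2.6244.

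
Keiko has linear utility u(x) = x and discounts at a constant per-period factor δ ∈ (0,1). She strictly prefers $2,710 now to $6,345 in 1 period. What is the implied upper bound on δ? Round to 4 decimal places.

Comparing present values: 2710 > δ·6345.
So δ < 2710/6345 = 0.42711.

δ < 0.4271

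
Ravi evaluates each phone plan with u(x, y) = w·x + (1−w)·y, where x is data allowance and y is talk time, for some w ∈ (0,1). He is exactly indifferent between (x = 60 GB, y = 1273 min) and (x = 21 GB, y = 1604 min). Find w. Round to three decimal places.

u(60,1273) = u(21,1604) means w·60 + (1−w)·1273 = w·21 + (1−w)·1604.
Rearranging, 39·w − 331·(1−w) = 0.
Hence w = 331/(39+331) = 331/370 = 0.895.

w = 0.895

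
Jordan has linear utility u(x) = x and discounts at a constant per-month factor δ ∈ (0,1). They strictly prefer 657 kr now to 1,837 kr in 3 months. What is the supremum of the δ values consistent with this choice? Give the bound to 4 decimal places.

δ < 0.7098

Under u(x) = x this choice says 657 > δ^3·1837.
Hence δ^3 < 657/1837 = 0.35765, and x ↦ x^(1/3) is increasing on (0,∞).
δ < 0.35765^(1/3) = 0.7098.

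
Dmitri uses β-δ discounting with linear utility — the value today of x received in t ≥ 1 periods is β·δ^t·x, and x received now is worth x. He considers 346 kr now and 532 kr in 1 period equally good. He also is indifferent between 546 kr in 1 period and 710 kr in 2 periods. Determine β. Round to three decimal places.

β ≈ 0.846

Both payoffs in the second observation are in the future, so β drops out: δ^1·546 = δ^2·710 ⇒ δ = 546/710 = 0.76901.
The first indifference: 346 = β·δ·532, so β = 346/(δ·532) = 346/(0.76901·532) ≈ 0.846.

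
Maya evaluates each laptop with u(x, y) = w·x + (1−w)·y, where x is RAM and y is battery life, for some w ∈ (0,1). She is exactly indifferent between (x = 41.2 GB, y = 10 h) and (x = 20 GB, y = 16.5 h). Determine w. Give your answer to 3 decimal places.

u(41.2,10) = u(20,16.5) means w·41.2 + (1−w)·10 = w·20 + (1−w)·16.5.
Collecting terms: w·21.2 = (1−w)·6.5.
The marginal rate of substitution is 6.5/21.2, so w = 6.5/(21.2+6.5) = 0.235.

w = 0.235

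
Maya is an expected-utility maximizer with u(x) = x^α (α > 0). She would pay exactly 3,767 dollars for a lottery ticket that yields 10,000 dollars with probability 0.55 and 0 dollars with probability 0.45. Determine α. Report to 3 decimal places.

EU(lottery) = 0.55·10000^α + 0.45·0 = 0.55·10000^α.
Equating: 3767^α = 0.55·10000^α, i.e. 0.3767^α = 0.55.
Taking logs: α·ln(3767/10000) = ln(0.55), so α = -0.597837 / -0.976306 ≈ 0.612.

α ≈ 0.612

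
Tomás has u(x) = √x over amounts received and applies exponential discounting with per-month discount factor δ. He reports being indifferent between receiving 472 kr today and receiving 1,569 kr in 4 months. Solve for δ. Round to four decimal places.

δ ≈ 0.8606

Indifference means u(472) = δ^4 · u(1569), so δ^4 = u(472)/u(1569).
With u(x) = √x: δ^4 = √472/√1569 = √(472/1569) = 0.54848.
Taking the 4th root: δ = 0.54848^(1/4) ≈ 0.8606.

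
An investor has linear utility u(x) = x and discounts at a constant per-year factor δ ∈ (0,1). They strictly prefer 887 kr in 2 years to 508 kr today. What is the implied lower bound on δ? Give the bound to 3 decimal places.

Comparing present values: 508 < δ^2·887.
Dividing by 887: δ^2 > 0.57272. Both sides are positive, so the square root keeps the direction.
δ > 0.57272^(1/2) = 0.757.

δ > 0.757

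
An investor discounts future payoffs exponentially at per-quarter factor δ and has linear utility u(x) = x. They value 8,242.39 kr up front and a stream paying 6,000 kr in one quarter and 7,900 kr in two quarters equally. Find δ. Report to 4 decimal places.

Present value of the stream is 6000·δ + 7900·δ². Indifference gives 6000δ + 7900δ² = 8242.39.
So 7900δ² + 6000δ − 8242.39 = 0.
δ = (−6000 + √(6000² + 4·7900·8242.39)) / (2·7900) = (−6000 + √296459524.00) / 15800 ≈ 0.7100.

δ ≈ 0.7100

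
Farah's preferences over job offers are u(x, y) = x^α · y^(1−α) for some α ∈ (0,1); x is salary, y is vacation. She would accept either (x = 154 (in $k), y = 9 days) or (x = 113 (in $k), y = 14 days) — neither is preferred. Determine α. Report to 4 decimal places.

Indifference: 154^α · 9^(1−α) = 113^α · 14^(1−α).
(154/113)^α = (14/9)^(1−α); take logs: α·ln(154/113) = (1−α)·ln(14/9), i.e. α·0.3095648 = (1−α)·0.4418328.
Thus α·(0.7513976) = 0.4418328, so α = 0.4418328/0.7513976 ≈ 0.5880.

α ≈ 0.5880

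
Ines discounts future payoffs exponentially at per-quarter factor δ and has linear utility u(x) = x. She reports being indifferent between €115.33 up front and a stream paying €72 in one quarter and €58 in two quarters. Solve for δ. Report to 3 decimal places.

The stream is worth 72δ + 58δ² today, so 72δ + 58δ² = 115.33.
That is, 58δ² + 72δ − 115.33 = 0, a quadratic in δ.
δ = (−72 + √(72² + 4·58·115.33)) / (2·58) = (−72 + √31940.56) / 116 ≈ 0.920.

δ ≈ 0.920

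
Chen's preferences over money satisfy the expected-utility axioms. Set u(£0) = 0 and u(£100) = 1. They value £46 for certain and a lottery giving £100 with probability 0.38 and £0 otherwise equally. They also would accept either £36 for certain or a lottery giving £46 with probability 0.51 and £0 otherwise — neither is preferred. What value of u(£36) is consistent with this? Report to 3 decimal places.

From the first indifference, u(£46) = 0.38·u(£100) + 0.62·u(£0) = 0.38·1 + 0.62·0 = 0.38.
Chaining: u(£36) = 0.51·0.38 + 0.49·0.00 = 0.1938.

0.194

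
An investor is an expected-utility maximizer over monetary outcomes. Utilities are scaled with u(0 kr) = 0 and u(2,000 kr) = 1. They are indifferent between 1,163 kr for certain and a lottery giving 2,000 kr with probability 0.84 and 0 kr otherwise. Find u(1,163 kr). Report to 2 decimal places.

The indifference gives u(1,163 kr) = 0.84·u(2,000 kr) + 0.16·u(0 kr) = 0.84·1 + 0.16·0 = 0.84.

0.84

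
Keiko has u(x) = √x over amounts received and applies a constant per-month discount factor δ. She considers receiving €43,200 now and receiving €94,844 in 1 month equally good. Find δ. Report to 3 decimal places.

δ ≈ 0.675

Equating discounted utilities: u(43200) = δ·u(94844) ⇒ δ = u(43200)/u(94844).
With u(x) = √x: δ = √43200/√94844 = √(43200/94844) = 0.67490.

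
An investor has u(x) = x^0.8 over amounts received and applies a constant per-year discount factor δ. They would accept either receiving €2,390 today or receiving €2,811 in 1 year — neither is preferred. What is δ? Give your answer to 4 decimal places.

Equating discounted utilities: u(2390) = δ·u(2811) ⇒ δ = u(2390)/u(2811).
Since u(x) = x^0.8, δ = (2390/2811)^0.8 = 0.85023^0.8 = 0.87827.

δ ≈ 0.8783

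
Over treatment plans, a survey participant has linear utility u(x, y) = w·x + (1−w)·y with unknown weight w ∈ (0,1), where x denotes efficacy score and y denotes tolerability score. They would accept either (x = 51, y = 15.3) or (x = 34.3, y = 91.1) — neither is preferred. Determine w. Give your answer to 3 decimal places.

Indifference: w·51 + (1−w)·15.3 = w·34.3 + (1−w)·91.1.
Collecting terms: w·16.7 = (1−w)·75.8.
So w/(1−w) = 75.8/16.7 = 4.5389, giving w = 75.8/(16.7+75.8) = 0.819.

w = 0.819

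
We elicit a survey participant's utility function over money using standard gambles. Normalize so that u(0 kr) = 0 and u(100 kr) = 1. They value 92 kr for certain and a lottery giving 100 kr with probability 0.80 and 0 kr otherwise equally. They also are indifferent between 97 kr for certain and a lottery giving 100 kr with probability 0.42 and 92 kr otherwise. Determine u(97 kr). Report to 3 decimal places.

0.884

From the first indifference, u(92 kr) = 0.80·u(100 kr) + 0.20·u(0 kr) = 0.80·1 + 0.20·0 = 0.80.
Chaining: u(97 kr) = 0.42·1.00 + 0.58·0.80 = 0.8840.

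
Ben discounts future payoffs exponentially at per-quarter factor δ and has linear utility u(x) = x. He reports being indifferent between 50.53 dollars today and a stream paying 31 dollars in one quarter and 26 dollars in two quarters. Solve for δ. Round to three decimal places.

δ ≈ 0.920

The stream is worth 31δ + 26δ² today, so 31δ + 26δ² = 50.53.
So 26δ² + 31δ − 50.53 = 0.
δ = (−31 + √(31² + 4·26·50.53)) / (2·26) = (−31 + √6216.12) / 52 ≈ 0.920.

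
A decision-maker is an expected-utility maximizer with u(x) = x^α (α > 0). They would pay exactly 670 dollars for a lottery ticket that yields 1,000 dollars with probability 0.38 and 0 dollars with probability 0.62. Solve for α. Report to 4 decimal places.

EU(lottery) = 0.38·1000^α + 0.62·0 = 0.38·1000^α.
Setting u(670) equal to that: 670^α = 0.38·1000^α ⇒ (670/1000)^α = 0.38.
Taking logs: α·ln(670/1000) = ln(0.38), so α = -0.9675840 / -0.4004776 ≈ 2.4161.

α ≈ 2.4161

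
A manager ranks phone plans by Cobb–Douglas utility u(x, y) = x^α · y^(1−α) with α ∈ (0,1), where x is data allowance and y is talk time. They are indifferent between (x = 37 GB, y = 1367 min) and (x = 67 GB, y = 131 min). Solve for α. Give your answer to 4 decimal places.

α ≈ 0.7980

Set the two utilities equal: 37^α·1367^(1−α) = 67^α·131^(1−α).
Rearrange to (37/67)^α = (131/1367)^(1−α) and take logs: α·-0.5937747 = (1−α)·-2.3451765.
So α/(1−α) = (-2.3451765)/(-0.5937747) = 3.9496066, and α = 3.9496066/4.9496066 ≈ 0.7980.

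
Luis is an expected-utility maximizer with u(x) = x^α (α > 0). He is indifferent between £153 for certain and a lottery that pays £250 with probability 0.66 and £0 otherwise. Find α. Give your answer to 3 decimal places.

Since u(0) = 0, the lottery's EU is 0.66·250^α.
Equating: 153^α = 0.66·250^α, i.e. 0.6120^α = 0.66.
Take logs: α = ln 0.66 / ln(153/250) ≈ 0.84622.

α ≈ 0.846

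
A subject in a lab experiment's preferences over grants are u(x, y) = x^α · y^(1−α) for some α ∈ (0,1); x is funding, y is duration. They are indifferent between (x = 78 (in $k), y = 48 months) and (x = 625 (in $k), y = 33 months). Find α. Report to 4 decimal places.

α ≈ 0.1526

The Cobb–Douglas utilities coincide, so 78^α·48^(1−α) = 625^α·33^(1−α).
Rearrange to (78/625)^α = (33/48)^(1−α) and take logs: α·-2.0810428 = (1−α)·-0.3746934.
So α/(1−α) = (-0.3746934)/(-2.0810428) = 0.1800508, and α = 0.1800508/1.1800508 ≈ 0.1526.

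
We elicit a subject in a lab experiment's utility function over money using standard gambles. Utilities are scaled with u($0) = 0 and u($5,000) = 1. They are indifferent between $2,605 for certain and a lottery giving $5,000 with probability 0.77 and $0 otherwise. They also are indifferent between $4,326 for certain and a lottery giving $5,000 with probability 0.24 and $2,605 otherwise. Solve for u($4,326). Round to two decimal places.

0.83

From the first indifference, u($2,605) = 0.77·u($5,000) + 0.23·u($0) = 0.77·1 + 0.23·0 = 0.77.
Then u($4,326) = 0.24·u($5,000) + 0.76·u($2,605) = 0.24·1.00 + 0.76·0.77 = 0.8252.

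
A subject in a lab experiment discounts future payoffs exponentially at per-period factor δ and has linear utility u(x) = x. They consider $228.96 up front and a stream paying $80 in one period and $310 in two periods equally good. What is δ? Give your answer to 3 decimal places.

The stream is worth 80δ + 310δ² today, so 80δ + 310δ² = 228.96.
That is, 310δ² + 80δ − 228.96 = 0, a quadratic in δ.
δ = (−80 + √(80² + 4·310·228.96)) / (2·310) = (−80 + √290310.40) / 620 ≈ 0.740.

δ ≈ 0.740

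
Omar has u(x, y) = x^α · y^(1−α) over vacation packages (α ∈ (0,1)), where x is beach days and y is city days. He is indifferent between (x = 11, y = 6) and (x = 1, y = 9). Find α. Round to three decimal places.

Indifference: 11^α · 6^(1−α) = 1^α · 9^(1−α).
Rearrange to (11/1)^α = (9/6)^(1−α) and take logs: α·2.397895 = (1−α)·0.405465.
With A = 2.397895 and B = 0.405465: α·A = (1−α)·B, so α = B/(A+B) = 0.405465/2.803360 ≈ 0.145.

α ≈ 0.145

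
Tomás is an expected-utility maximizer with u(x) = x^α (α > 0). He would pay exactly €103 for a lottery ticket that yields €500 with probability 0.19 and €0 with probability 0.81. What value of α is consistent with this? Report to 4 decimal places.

Since u(0) = 0, the lottery's EU is 0.19·500^α.
Indifference: 103^α = 0.19·500^α, so (103/500)^α = 0.19.
α = ln(0.19) / ln(103/500) = -1.6607312/-1.5798791 ≈ 1.0512.

α ≈ 1.0512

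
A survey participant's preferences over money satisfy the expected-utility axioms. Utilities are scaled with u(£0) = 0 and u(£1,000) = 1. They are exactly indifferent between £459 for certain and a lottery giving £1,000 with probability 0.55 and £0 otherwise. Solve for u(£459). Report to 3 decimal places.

0.550

u(£459) equals the lottery's expected utility: 0.55·1 + 0.45·0 = 0.55.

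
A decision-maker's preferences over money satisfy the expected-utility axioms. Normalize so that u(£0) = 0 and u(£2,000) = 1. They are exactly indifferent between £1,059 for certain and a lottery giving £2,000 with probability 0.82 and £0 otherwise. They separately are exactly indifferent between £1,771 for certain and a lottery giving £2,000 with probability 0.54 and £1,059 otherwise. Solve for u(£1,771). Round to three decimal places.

0.917

The first gamble pins u(£1,059): it must equal 0.82·1 + 0.18·0 = 0.82.
The second indifference gives u(£1,771) = 0.54·u(£2,000) + 0.46·u(£1,059) = 0.54·1.00 + 0.46·0.82 = 0.9172.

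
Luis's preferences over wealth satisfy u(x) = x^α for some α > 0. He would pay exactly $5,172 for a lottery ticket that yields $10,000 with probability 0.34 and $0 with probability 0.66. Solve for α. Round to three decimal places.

EU(lottery) = 0.34·10000^α + 0.66·0 = 0.34·10000^α.
Equating: 5172^α = 0.34·10000^α, i.e. 0.5172^α = 0.34.
α = ln(0.34) / ln(5172/10000) = -1.078810/-0.659326 ≈ 1.636.

α ≈ 1.636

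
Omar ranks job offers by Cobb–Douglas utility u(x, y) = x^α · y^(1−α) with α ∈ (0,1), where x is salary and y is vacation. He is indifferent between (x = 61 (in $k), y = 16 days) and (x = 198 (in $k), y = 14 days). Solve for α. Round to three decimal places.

α ≈ 0.102

Set the two utilities equal: 61^α·16^(1−α) = 198^α·14^(1−α).
Rearrange to (61/198)^α = (14/16)^(1−α) and take logs: α·-1.177393 = (1−α)·-0.133531.
With A = -1.177393 and B = -0.133531: α·A = (1−α)·B, so α = B/(A+B) = -0.133531/-1.310924 ≈ 0.102.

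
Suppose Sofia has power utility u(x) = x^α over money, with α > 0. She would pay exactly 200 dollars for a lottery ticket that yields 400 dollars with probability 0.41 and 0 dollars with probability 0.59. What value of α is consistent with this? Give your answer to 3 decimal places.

α ≈ 1.286

The lottery's expected utility is 0.41·u(400) + 0.59·u(0) = 0.41·400^α (since u(0) = 0 for α > 0).
Indifference: 200^α = 0.41·400^α, so (200/400)^α = 0.41.
Taking logs: α·ln(200/400) = ln(0.41), so α = -0.891598 / -0.693147 ≈ 1.286.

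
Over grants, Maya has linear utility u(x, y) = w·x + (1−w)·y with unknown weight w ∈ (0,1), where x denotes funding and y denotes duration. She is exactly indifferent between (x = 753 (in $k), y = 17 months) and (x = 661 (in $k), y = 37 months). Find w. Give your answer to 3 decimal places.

w = 0.179

Indifference: w·753 + (1−w)·17 = w·661 + (1−w)·37.
Collecting terms: w·92 = (1−w)·20.
Hence w = 20/(92+20) = 20/112 = 0.179.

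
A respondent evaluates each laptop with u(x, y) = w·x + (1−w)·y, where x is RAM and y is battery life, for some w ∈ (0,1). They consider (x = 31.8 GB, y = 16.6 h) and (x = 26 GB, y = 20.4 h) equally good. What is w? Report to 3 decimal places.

u(31.8,16.6) = u(26,20.4) means w·31.8 + (1−w)·16.6 = w·26 + (1−w)·20.4.
Collecting terms: w·5.8 = (1−w)·3.8.
So w/(1−w) = 3.8/5.8 = 0.6552, giving w = 3.8/(5.8+3.8) = 0.396.

w = 0.396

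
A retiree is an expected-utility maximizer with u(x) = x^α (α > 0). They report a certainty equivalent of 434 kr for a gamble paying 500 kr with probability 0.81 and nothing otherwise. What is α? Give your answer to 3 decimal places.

Since u(0) = 0, the lottery's EU is 0.81·500^α.
Indifference: 434^α = 0.81·500^α, so (434/500)^α = 0.81.
Taking logs: α·ln(434/500) = ln(0.81), so α = -0.210721 / -0.141564 ≈ 1.489.

α ≈ 1.489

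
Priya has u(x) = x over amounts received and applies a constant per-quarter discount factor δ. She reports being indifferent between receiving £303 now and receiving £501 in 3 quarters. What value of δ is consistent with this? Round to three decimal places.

δ ≈ 0.846

Indifference means u(303) = δ^3 · u(501), so δ^3 = u(303)/u(501).
With u(x) = x: δ^3 = 303/501 = 0.60479.
So δ = 0.60479^(1/3) ≈ 0.846.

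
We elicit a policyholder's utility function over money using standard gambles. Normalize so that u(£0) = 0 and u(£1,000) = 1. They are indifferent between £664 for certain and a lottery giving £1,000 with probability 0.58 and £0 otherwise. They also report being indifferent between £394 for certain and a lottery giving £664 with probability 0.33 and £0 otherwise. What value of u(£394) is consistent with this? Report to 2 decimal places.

The first gamble pins u(£664): it must equal 0.58·1 + 0.42·0 = 0.58.
The second indifference gives u(£394) = 0.33·u(£664) + 0.67·u(£0) = 0.33·0.58 + 0.67·0.00 = 0.1914.

0.19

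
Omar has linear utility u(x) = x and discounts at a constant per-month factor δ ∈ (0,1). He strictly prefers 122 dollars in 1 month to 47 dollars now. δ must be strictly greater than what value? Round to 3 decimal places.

δ > 0.385

The preference means 47 < δ·122.
Dividing through by 122 gives δ > 0.38525.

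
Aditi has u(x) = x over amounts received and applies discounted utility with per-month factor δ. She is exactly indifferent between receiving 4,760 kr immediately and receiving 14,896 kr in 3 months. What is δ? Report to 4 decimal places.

The payoff in 3 months is discounted by δ^3, so u(4760) = δ^3·u(14896) and δ^3 = u(4760)/u(14896).
With u(x) = x: δ^3 = 4760/14896 = 0.31955.
So δ = 0.31955^(1/3) ≈ 0.6837.

δ ≈ 0.6837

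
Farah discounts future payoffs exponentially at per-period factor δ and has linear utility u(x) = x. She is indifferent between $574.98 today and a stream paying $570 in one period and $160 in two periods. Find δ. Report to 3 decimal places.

The stream is worth 570δ + 160δ² today, so 570δ + 160δ² = 574.98.
Rearranged: 160δ² + 570δ − 574.98 = 0.
By the quadratic formula (taking the positive root), δ = (−570 + √692887.20) / 320 ≈ 0.820.

δ ≈ 0.820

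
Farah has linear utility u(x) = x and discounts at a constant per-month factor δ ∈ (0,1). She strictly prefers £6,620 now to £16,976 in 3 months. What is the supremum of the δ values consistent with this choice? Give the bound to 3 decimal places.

The preference means 6620 > δ^3·16976.
So δ^3 < 6620/16976 = 0.38996; taking the cube root of both positive sides preserves the inequality.
δ < 0.38996^(1/3) = 0.731.

δ < 0.731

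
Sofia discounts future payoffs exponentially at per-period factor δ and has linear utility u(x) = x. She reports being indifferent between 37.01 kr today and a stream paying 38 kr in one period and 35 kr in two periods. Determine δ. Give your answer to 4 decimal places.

δ ≈ 0.6200

The stream is worth 38δ + 35δ² today, so 38δ + 35δ² = 37.01.
So 35δ² + 38δ − 37.01 = 0.
δ = (−38 + √(38² + 4·35·37.01)) / (2·35) = (−38 + √6625.40) / 70 ≈ 0.6200.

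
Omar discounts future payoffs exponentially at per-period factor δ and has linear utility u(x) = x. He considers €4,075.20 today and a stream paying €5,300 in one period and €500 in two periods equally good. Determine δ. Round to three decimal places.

Present value of the stream is 5300·δ + 500·δ². Indifference gives 5300δ + 500δ² = 4075.20.
So 500δ² + 5300δ − 4075.20 = 0.
δ = (−5300 + √(5300² + 4·500·4075.20)) / (2·500) = (−5300 + √36240400.00) / 1000 ≈ 0.720.

δ ≈ 0.720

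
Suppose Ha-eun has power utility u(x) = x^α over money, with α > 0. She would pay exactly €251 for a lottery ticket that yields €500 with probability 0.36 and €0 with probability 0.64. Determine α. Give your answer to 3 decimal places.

EU(lottery) = 0.36·500^α + 0.64·0 = 0.36·500^α.
Indifference: 251^α = 0.36·500^α, so (251/500)^α = 0.36.
Take logs: α = ln 0.36 / ln(251/500) ≈ 1.48247.

α ≈ 1.482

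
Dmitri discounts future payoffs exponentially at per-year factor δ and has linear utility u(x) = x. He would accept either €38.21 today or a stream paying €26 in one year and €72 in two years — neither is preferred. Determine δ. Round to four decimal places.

δ ≈ 0.5700

Equating present values: 38.21 = 26δ + 72δ².
So 72δ² + 26δ − 38.21 = 0.
δ = (−26 + √(26² + 4·72·38.21)) / (2·72) = (−26 + √11680.48) / 144 ≈ 0.5700.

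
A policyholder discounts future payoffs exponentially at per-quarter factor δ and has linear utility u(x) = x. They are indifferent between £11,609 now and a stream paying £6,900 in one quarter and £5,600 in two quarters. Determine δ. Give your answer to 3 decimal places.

δ ≈ 0.950

Present value of the stream is 6900·δ + 5600·δ². Indifference gives 6900δ + 5600δ² = 11609.
Rearranged: 5600δ² + 6900δ − 11609 = 0.
The positive root is δ = [−6900 + √(6900² + 4·5600·11609)] / (2·5600) = (−6900 + 17540.000)/11200 ≈ 0.950.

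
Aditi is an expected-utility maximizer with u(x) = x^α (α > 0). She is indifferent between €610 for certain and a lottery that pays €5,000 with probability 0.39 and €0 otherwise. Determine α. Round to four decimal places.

EU(lottery) = 0.39·5000^α + 0.61·0 = 0.39·5000^α.
Equating: 610^α = 0.39·5000^α, i.e. 0.1220^α = 0.39.
α = ln(0.39) / ln(610/5000) = -0.9416085/-2.1037342 ≈ 0.4476.

α ≈ 0.4476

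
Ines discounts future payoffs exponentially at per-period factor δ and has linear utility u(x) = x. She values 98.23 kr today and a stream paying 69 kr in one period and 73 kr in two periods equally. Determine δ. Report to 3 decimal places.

δ ≈ 0.780

The stream is worth 69δ + 73δ² today, so 69δ + 73δ² = 98.23.
That is, 73δ² + 69δ − 98.23 = 0, a quadratic in δ.
The positive root is δ = [−69 + √(69² + 4·73·98.23)] / (2·73) = (−69 + 182.877)/146 ≈ 0.780.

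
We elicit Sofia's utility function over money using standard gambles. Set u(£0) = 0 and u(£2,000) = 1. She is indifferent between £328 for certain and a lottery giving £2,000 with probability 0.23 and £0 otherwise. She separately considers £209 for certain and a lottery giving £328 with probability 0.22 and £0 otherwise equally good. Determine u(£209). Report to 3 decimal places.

First, u(£328) = 0.23·u(£2,000) + 0.77·u(£0) = 0.23.
Chaining: u(£209) = 0.22·0.23 + 0.78·0.00 = 0.0506.

0.051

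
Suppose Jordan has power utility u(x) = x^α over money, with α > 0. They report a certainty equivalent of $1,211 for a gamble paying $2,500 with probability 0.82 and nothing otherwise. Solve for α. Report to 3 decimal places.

α ≈ 0.274

Since u(0) = 0, the lottery's EU is 0.82·2500^α.
Indifference: 1211^α = 0.82·2500^α, so (1211/2500)^α = 0.82.
Take logs: α = ln 0.82 / ln(1211/2500) ≈ 0.27378.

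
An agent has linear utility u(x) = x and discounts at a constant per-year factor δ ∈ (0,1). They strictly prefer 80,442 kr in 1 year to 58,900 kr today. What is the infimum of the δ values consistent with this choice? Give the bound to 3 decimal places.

The preference means 58900 < δ·80442.
So δ > 58900/80442 = 0.73220.

δ > 0.732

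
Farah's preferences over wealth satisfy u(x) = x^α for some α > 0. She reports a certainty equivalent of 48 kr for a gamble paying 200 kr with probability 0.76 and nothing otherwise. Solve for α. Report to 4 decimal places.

The lottery's expected utility is 0.76·u(200) + 0.24·u(0) = 0.76·200^α (since u(0) = 0 for α > 0).
Indifference: 48^α = 0.76·200^α, so (48/200)^α = 0.76.
Taking logs: α·ln(48/200) = ln(0.76), so α = -0.2744368 / -1.4271164 ≈ 0.1923.

α ≈ 0.1923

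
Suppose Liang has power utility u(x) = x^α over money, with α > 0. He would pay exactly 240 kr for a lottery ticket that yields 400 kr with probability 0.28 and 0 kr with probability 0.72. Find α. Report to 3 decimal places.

EU(lottery) = 0.28·400^α + 0.72·0 = 0.28·400^α.
Setting u(240) equal to that: 240^α = 0.28·400^α ⇒ (240/400)^α = 0.28.
α = ln(0.28) / ln(240/400) = -1.272966/-0.510826 ≈ 2.492.

α ≈ 2.492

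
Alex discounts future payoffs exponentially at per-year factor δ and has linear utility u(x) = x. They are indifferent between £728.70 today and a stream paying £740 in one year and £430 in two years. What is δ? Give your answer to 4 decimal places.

δ ≈ 0.7000

The stream is worth 740δ + 430δ² today, so 740δ + 430δ² = 728.70.
That is, 430δ² + 740δ − 728.70 = 0, a quadratic in δ.
δ = (−740 + √(740² + 4·430·728.70)) / (2·430) = (−740 + √1800964.00) / 860 ≈ 0.7000.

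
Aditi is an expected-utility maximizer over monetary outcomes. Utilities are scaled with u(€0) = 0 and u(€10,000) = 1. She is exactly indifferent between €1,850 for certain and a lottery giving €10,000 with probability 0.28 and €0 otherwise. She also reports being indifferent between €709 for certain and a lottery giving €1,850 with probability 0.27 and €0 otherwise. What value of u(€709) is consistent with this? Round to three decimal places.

The first gamble pins u(€1,850): it must equal 0.28·1 + 0.72·0 = 0.28.
The second indifference gives u(€709) = 0.27·u(€1,850) + 0.73·u(€0) = 0.27·0.28 + 0.73·0.00 = 0.0756.

0.076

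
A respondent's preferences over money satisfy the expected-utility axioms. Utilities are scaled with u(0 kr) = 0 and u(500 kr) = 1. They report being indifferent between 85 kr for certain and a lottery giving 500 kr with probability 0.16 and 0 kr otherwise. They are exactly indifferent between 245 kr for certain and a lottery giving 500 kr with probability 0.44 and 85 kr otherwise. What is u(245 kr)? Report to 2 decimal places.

0.53

First, u(85 kr) = 0.16·u(500 kr) + 0.84·u(0 kr) = 0.16.
The second indifference gives u(245 kr) = 0.44·u(500 kr) + 0.56·u(85 kr) = 0.44·1.00 + 0.56·0.16 = 0.5296.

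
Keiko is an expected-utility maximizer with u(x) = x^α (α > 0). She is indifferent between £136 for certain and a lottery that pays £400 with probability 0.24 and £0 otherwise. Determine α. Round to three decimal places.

EU(lottery) = 0.24·400^α + 0.76·0 = 0.24·400^α.
Setting u(136) equal to that: 136^α = 0.24·400^α ⇒ (136/400)^α = 0.24.
Take logs: α = ln 0.24 / ln(136/400) ≈ 1.32286.

α ≈ 1.323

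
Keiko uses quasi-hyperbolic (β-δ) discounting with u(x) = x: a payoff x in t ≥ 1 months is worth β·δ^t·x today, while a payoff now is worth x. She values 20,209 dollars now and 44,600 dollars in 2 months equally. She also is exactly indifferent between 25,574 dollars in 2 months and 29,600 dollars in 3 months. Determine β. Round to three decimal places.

β ≈ 0.607

From the later pair, β·δ^2·25574 = β·δ^3·29600; dividing through, δ = 25574/29600 = 0.86399.
The first indifference: 20209 = β·δ^2·44600, so β = 20209/(δ^2·44600) = 20209/(0.74647·44600) ≈ 0.607.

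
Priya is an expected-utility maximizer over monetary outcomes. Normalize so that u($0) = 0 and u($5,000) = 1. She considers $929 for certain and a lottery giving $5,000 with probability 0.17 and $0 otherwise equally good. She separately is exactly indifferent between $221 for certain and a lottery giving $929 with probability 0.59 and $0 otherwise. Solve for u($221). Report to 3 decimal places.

0.100

The first gamble pins u($929): it must equal 0.17·1 + 0.83·0 = 0.17.
Chaining: u($221) = 0.59·0.17 + 0.41·0.00 = 0.1003.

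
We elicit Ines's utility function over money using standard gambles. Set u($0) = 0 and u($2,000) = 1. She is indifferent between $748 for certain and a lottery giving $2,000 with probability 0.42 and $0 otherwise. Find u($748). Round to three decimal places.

0.420

The indifference gives u($748) = 0.42·u($2,000) + 0.58·u($0) = 0.42·1 + 0.58·0 = 0.42.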